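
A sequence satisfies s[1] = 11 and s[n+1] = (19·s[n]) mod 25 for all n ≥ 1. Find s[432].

We have s[1] = 11; s[2] = 9; s[3] = 21; s[4] = 24; s[5] = 6; s[6] = 14; s[7] = 16; s[8] = 4; s[9] = 1; s[10] = 19; s[11] = 11.
Since s[11] = s[1] = 11, the sequence is periodic with period 10.
So s[432] = s[1 + ((432-1) mod 10)] = s[2] = 9.

9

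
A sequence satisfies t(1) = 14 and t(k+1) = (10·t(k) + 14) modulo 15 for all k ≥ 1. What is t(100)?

t(1) = 14, t(2) = 4, t(3) = 9, t(4) = 14.
Since t(4) = t(1) = 14, the sequence is periodic with period 3.
So t(100) = t(1 + ((100-1) mod 3)) = t(1) = 14.

14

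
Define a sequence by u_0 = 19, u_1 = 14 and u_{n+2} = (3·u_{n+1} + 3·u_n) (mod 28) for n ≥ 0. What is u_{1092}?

Computing terms: u_0 = 19; u_1 = 14; u_2 = 15; u_3 = 3; u_4 = 26; u_5 = 3; u_6 = 3; u_7 = 18; u_8 = 7; u_9 = 19; u_{10} = 22; u_{11} = 11; u_{12} = 15; u_{13} = 22; u_{14} = 27; u_{15} = 7; u_{16} = 18; u_{17} = 19; u_{18} = 27; u_{19} = 26; u_{20} = 19; u_{21} = 23; u_{22} = 14; u_{23} = 27; u_{24} = 11; u_{25} = 2; u_{26} = 11; u_{27} = 11; u_{28} = 10; u_{29} = 7; u_{30} = 23; u_{31} = 6; u_{32} = 3; u_{33} = 27; u_{34} = 6; u_{35} = 15; u_{36} = 7; u_{37} = 10; u_{38} = 23; u_{39} = 15; u_{40} = 2; u_{41} = 23; u_{42} = 19; u_{43} = 14.
Since (u_{42}, u_{43}) = (u_0, u_1) = (19, 14) (two consecutive terms determine the rest), the sequence is periodic with period 42.
(1092 - 0) mod 42 = 0, so u_{1092} = u_0 = 19.

19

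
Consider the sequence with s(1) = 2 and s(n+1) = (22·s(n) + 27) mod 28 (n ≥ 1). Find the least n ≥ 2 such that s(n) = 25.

Computing terms: s(1) = 2,  s(2) = 15,  s(3) = 21,  s(4) = 13,  s(5) = 5,  s(6) = 25,  s(7) = 17,  s(8) = 9,  s(9) = 1,  s(10) = 21.
Since s(10) = s(3) = 21, the sequence is eventually periodic: after a pre-period of length 2 it cycles with period 7.
The value 25 first appears (with n ≥ 2) at s(6).

6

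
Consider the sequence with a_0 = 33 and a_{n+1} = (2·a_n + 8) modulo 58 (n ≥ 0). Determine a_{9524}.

10

Listing terms: a_0 = 33,  a_1 = 16,  a_2 = 40,  a_3 = 30,  a_4 = 10,  a_5 = 28,  a_6 = 6,  a_7 = 20,  a_8 = 48,  a_9 = 46,  a_{10} = 42,  a_{11} = 34,  a_{12} = 18,  a_{13} = 44,  a_{14} = 38,  a_{15} = 26,  a_{16} = 2,  a_{17} = 12,  a_{18} = 32,  a_{19} = 14,  a_{20} = 36,  a_{21} = 22,  a_{22} = 52,  a_{23} = 54,  a_{24} = 0,  a_{25} = 8,  a_{26} = 24,  a_{27} = 56,  a_{28} = 4,  a_{29} = 16.
Since a_{29} = a_1 = 16, the sequence is eventually periodic: after a pre-period of length 1 it cycles with period 28.
For n ≥ 1, a_n depends only on (n - 1) mod 28. (9524 - 1) mod 28 = 3, so a_{9524} = a_4 = 10.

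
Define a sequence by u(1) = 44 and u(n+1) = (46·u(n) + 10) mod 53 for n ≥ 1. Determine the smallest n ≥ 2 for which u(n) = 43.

11

We have u(1) = 44,  u(2) = 20,  u(3) = 29,  u(4) = 19,  u(5) = 36,  u(6) = 23,  u(7) = 8,  u(8) = 7,  u(9) = 14,  u(10) = 18,  u(11) = 43,  u(12) = 27,  u(13) = 33,  u(14) = 44.
Since u(14) = u(1) = 44, the sequence is periodic with period 13.
The value 43 first appears (with n ≥ 2) at u(11).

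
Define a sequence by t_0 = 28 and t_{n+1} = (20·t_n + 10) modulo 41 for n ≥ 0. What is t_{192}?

15

Computing terms: t_0 = 28, t_1 = 37, t_2 = 12, t_3 = 4, t_4 = 8, t_5 = 6, t_6 = 7, t_7 = 27, t_8 = 17, t_9 = 22, t_{10} = 40, t_{11} = 31, t_{12} = 15, t_{13} = 23, t_{14} = 19, t_{15} = 21, t_{16} = 20, t_{17} = 0, t_{18} = 10, t_{19} = 5, t_{20} = 28.
Since t_{20} = t_0 = 28, the sequence is periodic with period 20.
So t_{192} = t_{0 + ((192-0) mod 20)} = t_{12} = 15.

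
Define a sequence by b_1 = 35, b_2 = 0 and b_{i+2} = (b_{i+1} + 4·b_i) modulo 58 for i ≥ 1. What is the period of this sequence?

35

We have b_1 = 35,  b_2 = 0,  b_3 = 24,  b_4 = 24,  b_5 = 4,  b_6 = 42,  b_7 = 0,  b_8 = 52,  b_9 = 52,  b_{10} = 28,  b_{11} = 4,  b_{12} = 0,  b_{13} = 16,  b_{14} = 16,  b_{15} = 22,  b_{16} = 28,  b_{17} = 0,  b_{18} = 54,  b_{19} = 54,  b_{20} = 38,  b_{21} = 22,  b_{22} = 0,  b_{23} = 30,  b_{24} = 30,  b_{25} = 34,  b_{26} = 38,  b_{27} = 0,  b_{28} = 36,  b_{29} = 36,  b_{30} = 6,  b_{31} = 34,  b_{32} = 0,  b_{33} = 20,  b_{34} = 20,  b_{35} = 42,  b_{36} = 6,  b_{37} = 0,  b_{38} = 24.
Since (b_{37}, b_{38}) = (b_2, b_3) = (0, 24) (two consecutive terms determine the rest), the sequence is eventually periodic: after a pre-period of length 1 it cycles with period 35.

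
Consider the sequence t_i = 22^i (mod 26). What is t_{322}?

Computing terms: t_1 = 22; t_2 = 16; t_3 = 14; t_4 = 22.
Since t_4 = t_1 = 22, the sequence is periodic with period 3.
So t_{322} = t_{1 + ((322-1) mod 3)} = t_1 = 22.

22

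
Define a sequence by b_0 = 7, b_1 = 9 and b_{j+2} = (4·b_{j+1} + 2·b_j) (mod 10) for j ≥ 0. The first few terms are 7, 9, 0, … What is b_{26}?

0

Listing terms: b_0 = 7, b_1 = 9, b_2 = 0, b_3 = 8, b_4 = 2, b_5 = 4, b_6 = 0, b_7 = 8.
Since (b_6, b_7) = (b_2, b_3) = (0, 8) (two consecutive terms determine the rest), the sequence is eventually periodic: after a pre-period of length 2 it cycles with period 4.
For j ≥ 2, b_j depends only on (j - 2) mod 4. (26 - 2) mod 4 = 0, so b_{26} = b_2 = 0.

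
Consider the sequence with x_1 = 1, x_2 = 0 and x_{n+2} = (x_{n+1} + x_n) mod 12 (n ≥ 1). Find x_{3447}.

x_1 = 1,  x_2 = 0,  x_3 = 1,  x_4 = 1,  x_5 = 2,  x_6 = 3,  x_7 = 5,  x_8 = 8,  x_9 = 1,  x_{10} = 9,  x_{11} = 10,  x_{12} = 7,  x_{13} = 5,  x_{14} = 0,  x_{15} = 5,  x_{16} = 5,  x_{17} = 10,  x_{18} = 3,  x_{19} = 1,  x_{20} = 4,  x_{21} = 5,  x_{22} = 9,  x_{23} = 2,  x_{24} = 11,  x_{25} = 1,  x_{26} = 0.
Since (x_{25}, x_{26}) = (x_1, x_2) = (1, 0) (two consecutive terms determine the rest), the sequence is periodic with period 24.
(3447 - 1) mod 24 = 14, so x_{3447} = x_{15} = 5.

5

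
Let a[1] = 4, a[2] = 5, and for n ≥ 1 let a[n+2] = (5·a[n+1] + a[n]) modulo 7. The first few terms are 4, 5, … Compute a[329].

2

a[1] = 4,  a[2] = 5,  a[3] = 1,  a[4] = 3,  a[5] = 2,  a[6] = 6,  a[7] = 4,  a[8] = 5.
Since (a[7], a[8]) = (a[1], a[2]) = (4, 5) (two consecutive terms determine the rest), the sequence is periodic with period 6.
(329 - 1) mod 6 = 4, so a[329] = a[5] = 2.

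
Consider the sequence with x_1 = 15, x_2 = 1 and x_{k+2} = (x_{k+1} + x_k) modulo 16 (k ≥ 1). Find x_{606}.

2

Computing terms: x_1 = 15,  x_2 = 1,  x_3 = 0,  x_4 = 1,  x_5 = 1,  x_6 = 2,  x_7 = 3,  x_8 = 5,  x_9 = 8,  x_{10} = 13,  x_{11} = 5,  x_{12} = 2,  x_{13} = 7,  x_{14} = 9,  x_{15} = 0,  x_{16} = 9,  x_{17} = 9,  x_{18} = 2,  x_{19} = 11,  x_{20} = 13,  x_{21} = 8,  x_{22} = 5,  x_{23} = 13,  x_{24} = 2,  x_{25} = 15,  x_{26} = 1.
The sequence repeats with period 24.
(606 - 1) mod 24 = 5, so x_{606} = x_6 = 2.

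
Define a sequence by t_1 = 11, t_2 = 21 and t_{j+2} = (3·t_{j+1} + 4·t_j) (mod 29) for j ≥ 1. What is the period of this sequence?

We have t_1 = 11, t_2 = 21, t_3 = 20, t_4 = 28, t_5 = 19, t_6 = 24, t_7 = 3, t_8 = 18, t_9 = 8, t_{10} = 9, t_{11} = 1, t_{12} = 10, t_{13} = 5, t_{14} = 26, t_{15} = 11, t_{16} = 21.
The sequence repeats with period 14.

14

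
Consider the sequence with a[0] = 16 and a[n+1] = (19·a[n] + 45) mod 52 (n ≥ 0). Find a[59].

45

a[0] = 16; a[1] = 37; a[2] = 20; a[3] = 9; a[4] = 8; a[5] = 41; a[6] = 44; a[7] = 49; a[8] = 40; a[9] = 25; a[10] = 0; a[11] = 45; a[12] = 16.
The sequence repeats with period 12.
(59 - 0) mod 12 = 11, so a[59] = a[11] = 45.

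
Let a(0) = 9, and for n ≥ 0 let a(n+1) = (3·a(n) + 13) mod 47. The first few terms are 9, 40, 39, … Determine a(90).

37

Computing terms: a(0) = 9; a(1) = 40; a(2) = 39; a(3) = 36; a(4) = 27; a(5) = 0; a(6) = 13; a(7) = 5; a(8) = 28; a(9) = 3; a(10) = 22; a(11) = 32; a(12) = 15; a(13) = 11; a(14) = 46; a(15) = 10; a(16) = 43; a(17) = 1; a(18) = 16; a(19) = 14; a(20) = 8; a(21) = 37; a(22) = 30; a(23) = 9.
The sequence repeats with period 23.
So a(90) = a(0 + ((90-0) mod 23)) = a(21) = 37.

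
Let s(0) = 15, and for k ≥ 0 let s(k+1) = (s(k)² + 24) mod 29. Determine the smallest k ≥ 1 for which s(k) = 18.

s(0) = 15, s(1) = 17, s(2) = 23, s(3) = 2, s(4) = 28, s(5) = 25, s(6) = 11, s(7) = 0, s(8) = 24, s(9) = 20, s(10) = 18, s(11) = 0.
Since s(11) = s(7) = 0, the sequence is eventually periodic: after a pre-period of length 7 it cycles with period 4.
The value 18 first appears (with k ≥ 1) at s(10).

10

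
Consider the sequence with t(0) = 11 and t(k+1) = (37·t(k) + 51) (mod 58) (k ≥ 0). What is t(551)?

We have t(0) = 11, t(1) = 52, t(2) = 3, t(3) = 46, t(4) = 13, t(5) = 10, t(6) = 15, t(7) = 26, t(8) = 27, t(9) = 6, t(10) = 41, t(11) = 2, t(12) = 9, t(13) = 36, t(14) = 49, t(15) = 8, t(16) = 57, t(17) = 14, t(18) = 47, t(19) = 50, t(20) = 45, t(21) = 34, t(22) = 33, t(23) = 54, t(24) = 19, t(25) = 0, t(26) = 51, t(27) = 24, t(28) = 11.
Since t(28) = t(0) = 11, the sequence is periodic with period 28.
(551 - 0) mod 28 = 19, so t(551) = t(19) = 50.

50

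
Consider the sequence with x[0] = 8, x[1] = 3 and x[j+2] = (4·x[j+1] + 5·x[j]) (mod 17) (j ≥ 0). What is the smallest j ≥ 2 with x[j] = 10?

8

Computing terms: x[0] = 8; x[1] = 3; x[2] = 1; x[3] = 2; x[4] = 13; x[5] = 11; x[6] = 7; x[7] = 15; x[8] = 10; x[9] = 13; x[10] = 0; x[11] = 14; x[12] = 5; x[13] = 5; x[14] = 11; x[15] = 1; x[16] = 8; x[17] = 3.
Since (x[16], x[17]) = (x[0], x[1]) = (8, 3) (two consecutive terms determine the rest), the sequence is periodic with period 16.
The value 10 first appears (with j ≥ 2) at x[8].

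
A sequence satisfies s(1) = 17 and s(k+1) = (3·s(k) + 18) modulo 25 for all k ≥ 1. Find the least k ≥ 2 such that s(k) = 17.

s(1) = 17, s(2) = 19, s(3) = 0, s(4) = 18, s(5) = 22, s(6) = 9, s(7) = 20, s(8) = 3, s(9) = 2, s(10) = 24, s(11) = 15, s(12) = 13, s(13) = 7, s(14) = 14, s(15) = 10, s(16) = 23, s(17) = 12, s(18) = 4, s(19) = 5, s(20) = 8, s(21) = 17.
The sequence repeats with period 20.
The value 17 next appears (with k ≥ 2) at s(21).

21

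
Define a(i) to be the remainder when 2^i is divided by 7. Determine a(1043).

4

We have a(1) = 2,  a(2) = 4,  a(3) = 1,  a(4) = 2.
The sequence repeats with period 3.
So a(1043) = a(1 + ((1043-1) mod 3)) = a(2) = 4.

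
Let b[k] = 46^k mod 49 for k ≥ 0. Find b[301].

18

Computing terms: b[0] = 1,  b[1] = 46,  b[2] = 9,  b[3] = 22,  b[4] = 32,  b[5] = 2,  b[6] = 43,  b[7] = 18,  b[8] = 44,  b[9] = 15,  b[10] = 4,  b[11] = 37,  b[12] = 36,  b[13] = 39,  b[14] = 30,  b[15] = 8,  b[16] = 25,  b[17] = 23,  b[18] = 29,  b[19] = 11,  b[20] = 16,  b[21] = 1.
Since b[21] = b[0] = 1, the sequence is periodic with period 21.
So b[301] = b[0 + ((301-0) mod 21)] = b[7] = 18.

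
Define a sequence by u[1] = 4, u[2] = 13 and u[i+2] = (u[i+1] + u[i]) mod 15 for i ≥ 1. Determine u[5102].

Listing terms: u[1] = 4,  u[2] = 13,  u[3] = 2,  u[4] = 0,  u[5] = 2,  u[6] = 2,  u[7] = 4,  u[8] = 6,  u[9] = 10,  u[10] = 1,  u[11] = 11,  u[12] = 12,  u[13] = 8,  u[14] = 5,  u[15] = 13,  u[16] = 3,  u[17] = 1,  u[18] = 4,  u[19] = 5,  u[20] = 9,  u[21] = 14,  u[22] = 8,  u[23] = 7,  u[24] = 0,  u[25] = 7,  u[26] = 7,  u[27] = 14,  u[28] = 6,  u[29] = 5,  u[30] = 11,  u[31] = 1,  u[32] = 12,  u[33] = 13,  u[34] = 10,  u[35] = 8,  u[36] = 3,  u[37] = 11,  u[38] = 14,  u[39] = 10,  u[40] = 9,  u[41] = 4,  u[42] = 13.
Since (u[41], u[42]) = (u[1], u[2]) = (4, 13) (two consecutive terms determine the rest), the sequence is periodic with period 40.
So u[5102] = u[1 + ((5102-1) mod 40)] = u[22] = 8.

8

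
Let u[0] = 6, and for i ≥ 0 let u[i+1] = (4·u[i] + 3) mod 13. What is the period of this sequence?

6

Computing terms: u[0] = 6, u[1] = 1, u[2] = 7, u[3] = 5, u[4] = 10, u[5] = 4, u[6] = 6.
Since u[6] = u[0] = 6, the sequence is periodic with period 6.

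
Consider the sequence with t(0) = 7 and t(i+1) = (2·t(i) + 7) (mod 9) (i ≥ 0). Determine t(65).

0

Listing terms: t(0) = 7, t(1) = 3, t(2) = 4, t(3) = 6, t(4) = 1, t(5) = 0, t(6) = 7.
The sequence repeats with period 6.
(65 - 0) mod 6 = 5, so t(65) = t(5) = 0.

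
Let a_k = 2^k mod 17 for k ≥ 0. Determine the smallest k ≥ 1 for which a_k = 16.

4

a_0 = 1; a_1 = 2; a_2 = 4; a_3 = 8; a_4 = 16; a_5 = 15; a_6 = 13; a_7 = 9; a_8 = 1.
Since a_8 = a_0 = 1, the sequence is periodic with period 8.
The value 16 first appears (with k ≥ 1) at a_4.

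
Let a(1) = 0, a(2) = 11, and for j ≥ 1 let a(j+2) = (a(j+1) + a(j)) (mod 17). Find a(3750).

4

We have a(1) = 0; a(2) = 11; a(3) = 11; a(4) = 5; a(5) = 16; a(6) = 4; a(7) = 3; a(8) = 7; a(9) = 10; a(10) = 0; a(11) = 10; a(12) = 10; a(13) = 3; a(14) = 13; a(15) = 16; a(16) = 12; a(17) = 11; a(18) = 6; a(19) = 0; a(20) = 6; a(21) = 6; a(22) = 12; a(23) = 1; a(24) = 13; a(25) = 14; a(26) = 10; a(27) = 7; a(28) = 0; a(29) = 7; a(30) = 7; a(31) = 14; a(32) = 4; a(33) = 1; a(34) = 5; a(35) = 6; a(36) = 11; a(37) = 0; a(38) = 11.
The sequence repeats with period 36.
So a(3750) = a(1 + ((3750-1) mod 36)) = a(6) = 4.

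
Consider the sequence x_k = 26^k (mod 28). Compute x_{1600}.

We have x_1 = 26,  x_2 = 4,  x_3 = 20,  x_4 = 16,  x_5 = 24,  x_6 = 8,  x_7 = 12,  x_8 = 4.
Since x_8 = x_2 = 4, the sequence is eventually periodic: after a pre-period of length 1 it cycles with period 6.
For k ≥ 2, x_k depends only on (k - 2) mod 6. (1600 - 2) mod 6 = 2, so x_{1600} = x_4 = 16.

16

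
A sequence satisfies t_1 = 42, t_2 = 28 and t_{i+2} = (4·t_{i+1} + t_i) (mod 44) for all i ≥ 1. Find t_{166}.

36

Computing terms: t_1 = 42,  t_2 = 28,  t_3 = 22,  t_4 = 28,  t_5 = 2,  t_6 = 36,  t_7 = 14,  t_8 = 4,  t_9 = 30,  t_{10} = 36,  t_{11} = 42,  t_{12} = 28.
The sequence repeats with period 10.
So t_{166} = t_{1 + ((166-1) mod 10)} = t_6 = 36.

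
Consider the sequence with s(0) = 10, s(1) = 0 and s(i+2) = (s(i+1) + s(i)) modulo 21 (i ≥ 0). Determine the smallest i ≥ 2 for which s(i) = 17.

7

Listing terms: s(0) = 10; s(1) = 0; s(2) = 10; s(3) = 10; s(4) = 20; s(5) = 9; s(6) = 8; s(7) = 17; s(8) = 4; s(9) = 0; s(10) = 4; s(11) = 4; s(12) = 8; s(13) = 12; s(14) = 20; s(15) = 11; s(16) = 10; s(17) = 0.
Since (s(16), s(17)) = (s(0), s(1)) = (10, 0) (two consecutive terms determine the rest), the sequence is periodic with period 16.
The value 17 first appears (with i ≥ 2) at s(7).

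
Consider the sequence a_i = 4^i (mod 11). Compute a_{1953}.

9

We have a_1 = 4,  a_2 = 5,  a_3 = 9,  a_4 = 3,  a_5 = 1,  a_6 = 4.
The sequence repeats with period 5.
So a_{1953} = a_{1 + ((1953-1) mod 5)} = a_3 = 9.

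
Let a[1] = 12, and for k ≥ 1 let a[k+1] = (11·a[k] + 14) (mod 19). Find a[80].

We have a[1] = 12; a[2] = 13; a[3] = 5; a[4] = 12.
The sequence repeats with period 3.
So a[80] = a[1 + ((80-1) mod 3)] = a[2] = 13.

13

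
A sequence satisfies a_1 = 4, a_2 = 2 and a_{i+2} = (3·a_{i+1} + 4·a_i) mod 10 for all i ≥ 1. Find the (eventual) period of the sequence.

Listing terms: a_1 = 4,  a_2 = 2,  a_3 = 2,  a_4 = 4,  a_5 = 0,  a_6 = 6,  a_7 = 8,  a_8 = 8,  a_9 = 6,  a_{10} = 0,  a_{11} = 4,  a_{12} = 2.
Since (a_{11}, a_{12}) = (a_1, a_2) = (4, 2) (two consecutive terms determine the rest), the sequence is periodic with period 10.

10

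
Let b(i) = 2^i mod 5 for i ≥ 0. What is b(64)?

b(0) = 1, b(1) = 2, b(2) = 4, b(3) = 3, b(4) = 1.
Since b(4) = b(0) = 1, the sequence is periodic with period 4.
(64 - 0) mod 4 = 0, so b(64) = b(0) = 1.

1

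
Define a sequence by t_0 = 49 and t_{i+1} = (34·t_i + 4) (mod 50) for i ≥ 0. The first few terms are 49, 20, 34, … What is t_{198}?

14

We have t_0 = 49, t_1 = 20, t_2 = 34, t_3 = 10, t_4 = 44, t_5 = 0, t_6 = 4, t_7 = 40, t_8 = 14, t_9 = 30, t_{10} = 24, t_{11} = 20.
Since t_{11} = t_1 = 20, the sequence is eventually periodic: after a pre-period of length 1 it cycles with period 10.
For i ≥ 1, t_i depends only on (i - 1) mod 10. (198 - 1) mod 10 = 7, so t_{198} = t_8 = 14.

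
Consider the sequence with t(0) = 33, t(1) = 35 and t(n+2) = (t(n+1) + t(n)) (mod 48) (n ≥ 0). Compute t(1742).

We have t(0) = 33; t(1) = 35; t(2) = 20; t(3) = 7; t(4) = 27; t(5) = 34; t(6) = 13; t(7) = 47; t(8) = 12; t(9) = 11; t(10) = 23; t(11) = 34; t(12) = 9; t(13) = 43; t(14) = 4; t(15) = 47; t(16) = 3; t(17) = 2; t(18) = 5; t(19) = 7; t(20) = 12; t(21) = 19; t(22) = 31; t(23) = 2; t(24) = 33; t(25) = 35.
Since (t(24), t(25)) = (t(0), t(1)) = (33, 35) (two consecutive terms determine the rest), the sequence is periodic with period 24.
(1742 - 0) mod 24 = 14, so t(1742) = t(14) = 4.

4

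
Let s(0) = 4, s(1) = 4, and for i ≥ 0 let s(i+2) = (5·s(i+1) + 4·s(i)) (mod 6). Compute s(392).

Listing terms: s(0) = 4, s(1) = 4, s(2) = 0, s(3) = 4, s(4) = 2, s(5) = 2, s(6) = 0, s(7) = 2, s(8) = 4, s(9) = 4.
The sequence repeats with period 8.
(392 - 0) mod 8 = 0, so s(392) = s(0) = 4.

4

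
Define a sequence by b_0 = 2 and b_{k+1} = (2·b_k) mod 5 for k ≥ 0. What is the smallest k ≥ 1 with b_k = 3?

2

b_0 = 2; b_1 = 4; b_2 = 3; b_3 = 1; b_4 = 2.
The sequence repeats with period 4.
The value 3 first appears (with k ≥ 1) at b_2.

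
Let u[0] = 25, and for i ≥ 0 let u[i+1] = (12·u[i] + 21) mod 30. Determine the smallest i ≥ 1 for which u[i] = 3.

Computing terms: u[0] = 25, u[1] = 21, u[2] = 3, u[3] = 27, u[4] = 15, u[5] = 21.
Since u[5] = u[1] = 21, the sequence is eventually periodic: after a pre-period of length 1 it cycles with period 4.
The value 3 first appears (with i ≥ 1) at u[2].

2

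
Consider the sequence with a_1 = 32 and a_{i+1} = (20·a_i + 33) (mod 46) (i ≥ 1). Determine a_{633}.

Listing terms: a_1 = 32; a_2 = 29; a_3 = 15; a_4 = 11; a_5 = 23; a_6 = 33; a_7 = 3; a_8 = 1; a_9 = 7; a_{10} = 35; a_{11} = 43; a_{12} = 19; a_{13} = 45; a_{14} = 13; a_{15} = 17; a_{16} = 5; a_{17} = 41; a_{18} = 25; a_{19} = 27; a_{20} = 21; a_{21} = 39; a_{22} = 31; a_{23} = 9; a_{24} = 29.
Since a_{24} = a_2 = 29, the sequence is eventually periodic: after a pre-period of length 1 it cycles with period 22.
For i ≥ 2, a_i depends only on (i - 2) mod 22. (633 - 2) mod 22 = 15, so a_{633} = a_{17} = 41.

41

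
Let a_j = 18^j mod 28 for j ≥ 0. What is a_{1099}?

4

We have a_0 = 1; a_1 = 18; a_2 = 16; a_3 = 8; a_4 = 4; a_5 = 16.
Since a_5 = a_2 = 16, the sequence is eventually periodic: after a pre-period of length 2 it cycles with period 3.
For j ≥ 2, a_j depends only on (j - 2) mod 3. (1099 - 2) mod 3 = 2, so a_{1099} = a_4 = 4.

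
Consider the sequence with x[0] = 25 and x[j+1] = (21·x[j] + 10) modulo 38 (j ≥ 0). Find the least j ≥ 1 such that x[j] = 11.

Listing terms: x[0] = 25; x[1] = 3; x[2] = 35; x[3] = 23; x[4] = 37; x[5] = 27; x[6] = 7; x[7] = 5; x[8] = 1; x[9] = 31; x[10] = 15; x[11] = 21; x[12] = 33; x[13] = 19; x[14] = 29; x[15] = 11; x[16] = 13; x[17] = 17; x[18] = 25.
Since x[18] = x[0] = 25, the sequence is periodic with period 18.
The value 11 first appears (with j ≥ 1) at x[15].

15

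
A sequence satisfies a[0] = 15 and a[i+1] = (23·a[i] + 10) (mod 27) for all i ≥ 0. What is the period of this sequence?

a[0] = 15; a[1] = 4; a[2] = 21; a[3] = 7; a[4] = 9; a[5] = 1; a[6] = 6; a[7] = 13; a[8] = 12; a[9] = 16; a[10] = 0; a[11] = 10; a[12] = 24; a[13] = 22; a[14] = 3; a[15] = 25; a[16] = 18; a[17] = 19; a[18] = 15.
Since a[18] = a[0] = 15, the sequence is periodic with period 18.

18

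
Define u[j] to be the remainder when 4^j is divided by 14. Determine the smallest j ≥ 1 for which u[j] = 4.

We have u[0] = 1; u[1] = 4; u[2] = 2; u[3] = 8; u[4] = 4.
Since u[4] = u[1] = 4, the sequence is eventually periodic: after a pre-period of length 1 it cycles with period 3.
The value 4 first appears (with j ≥ 1) at u[1].

1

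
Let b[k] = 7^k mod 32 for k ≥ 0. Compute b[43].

23

We have b[0] = 1; b[1] = 7; b[2] = 17; b[3] = 23; b[4] = 1.
Since b[4] = b[0] = 1, the sequence is periodic with period 4.
So b[43] = b[0 + ((43-0) mod 4)] = b[3] = 23.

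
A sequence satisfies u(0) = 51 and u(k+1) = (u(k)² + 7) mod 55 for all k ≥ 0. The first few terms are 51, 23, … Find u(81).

Computing terms: u(0) = 51, u(1) = 23, u(2) = 41, u(3) = 38, u(4) = 21, u(5) = 8, u(6) = 16, u(7) = 43, u(8) = 41.
Since u(8) = u(2) = 41, the sequence is eventually periodic: after a pre-period of length 2 it cycles with period 6.
For k ≥ 2, u(k) depends only on (k - 2) mod 6. (81 - 2) mod 6 = 1, so u(81) = u(3) = 38.

38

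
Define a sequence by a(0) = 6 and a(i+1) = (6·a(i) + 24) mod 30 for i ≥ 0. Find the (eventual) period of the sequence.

5

Computing terms: a(0) = 6, a(1) = 0, a(2) = 24, a(3) = 18, a(4) = 12, a(5) = 6.
Since a(5) = a(0) = 6, the sequence is periodic with period 5.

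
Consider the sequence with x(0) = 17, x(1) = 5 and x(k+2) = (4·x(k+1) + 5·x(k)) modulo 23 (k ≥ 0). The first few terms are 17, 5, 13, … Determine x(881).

5

Computing terms: x(0) = 17; x(1) = 5; x(2) = 13; x(3) = 8; x(4) = 5; x(5) = 14; x(6) = 12; x(7) = 3; x(8) = 3; x(9) = 4; x(10) = 8; x(11) = 6; x(12) = 18; x(13) = 10; x(14) = 15; x(15) = 18; x(16) = 9; x(17) = 11; x(18) = 20; x(19) = 20; x(20) = 19; x(21) = 15; x(22) = 17; x(23) = 5.
The sequence repeats with period 22.
So x(881) = x(0 + ((881-0) mod 22)) = x(1) = 5.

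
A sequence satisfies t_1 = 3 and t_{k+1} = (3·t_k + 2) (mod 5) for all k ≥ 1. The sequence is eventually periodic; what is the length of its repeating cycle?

Listing terms: t_1 = 3,  t_2 = 1,  t_3 = 0,  t_4 = 2,  t_5 = 3.
Since t_5 = t_1 = 3, the sequence is periodic with period 4.

4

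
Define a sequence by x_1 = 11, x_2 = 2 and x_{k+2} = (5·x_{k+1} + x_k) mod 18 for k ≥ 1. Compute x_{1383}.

Computing terms: x_1 = 11,  x_2 = 2,  x_3 = 3,  x_4 = 17,  x_5 = 16,  x_6 = 7,  x_7 = 15,  x_8 = 10,  x_9 = 11,  x_{10} = 11,  x_{11} = 12,  x_{12} = 17,  x_{13} = 7,  x_{14} = 16,  x_{15} = 15,  x_{16} = 1,  x_{17} = 2,  x_{18} = 11,  x_{19} = 3,  x_{20} = 8,  x_{21} = 7,  x_{22} = 7,  x_{23} = 6,  x_{24} = 1,  x_{25} = 11,  x_{26} = 2.
The sequence repeats with period 24.
(1383 - 1) mod 24 = 14, so x_{1383} = x_{15} = 15.

15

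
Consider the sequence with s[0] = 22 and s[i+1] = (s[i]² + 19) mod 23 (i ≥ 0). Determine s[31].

2

s[0] = 22; s[1] = 20; s[2] = 5; s[3] = 21; s[4] = 0; s[5] = 19; s[6] = 12; s[7] = 2; s[8] = 0.
Since s[8] = s[4] = 0, the sequence is eventually periodic: after a pre-period of length 4 it cycles with period 4.
For i ≥ 4, s[i] depends only on (i - 4) mod 4. (31 - 4) mod 4 = 3, so s[31] = s[7] = 2.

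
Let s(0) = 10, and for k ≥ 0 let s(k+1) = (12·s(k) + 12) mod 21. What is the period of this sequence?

We have s(0) = 10; s(1) = 6; s(2) = 0; s(3) = 12; s(4) = 9; s(5) = 15; s(6) = 3; s(7) = 6.
Since s(7) = s(1) = 6, the sequence is eventually periodic: after a pre-period of length 1 it cycles with period 6.

6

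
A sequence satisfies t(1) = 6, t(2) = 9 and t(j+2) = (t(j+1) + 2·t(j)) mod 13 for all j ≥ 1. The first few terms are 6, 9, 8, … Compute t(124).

0

Listing terms: t(1) = 6, t(2) = 9, t(3) = 8, t(4) = 0, t(5) = 3, t(6) = 3, t(7) = 9, t(8) = 2, t(9) = 7, t(10) = 11, t(11) = 12, t(12) = 8, t(13) = 6, t(14) = 9.
Since (t(13), t(14)) = (t(1), t(2)) = (6, 9) (two consecutive terms determine the rest), the sequence is periodic with period 12.
(124 - 1) mod 12 = 3, so t(124) = t(4) = 0.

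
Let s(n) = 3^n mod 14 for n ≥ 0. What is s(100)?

11

s(0) = 1; s(1) = 3; s(2) = 9; s(3) = 13; s(4) = 11; s(5) = 5; s(6) = 1.
The sequence repeats with period 6.
(100 - 0) mod 6 = 4, so s(100) = s(4) = 11.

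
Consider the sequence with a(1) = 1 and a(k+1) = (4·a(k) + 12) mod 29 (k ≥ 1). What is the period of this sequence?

14

a(1) = 1, a(2) = 16, a(3) = 18, a(4) = 26, a(5) = 0, a(6) = 12, a(7) = 2, a(8) = 20, a(9) = 5, a(10) = 3, a(11) = 24, a(12) = 21, a(13) = 9, a(14) = 19, a(15) = 1.
The sequence repeats with period 14.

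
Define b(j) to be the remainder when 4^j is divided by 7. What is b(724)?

Computing terms: b(1) = 4,  b(2) = 2,  b(3) = 1,  b(4) = 4.
Since b(4) = b(1) = 4, the sequence is periodic with period 3.
(724 - 1) mod 3 = 0, so b(724) = b(1) = 4.

4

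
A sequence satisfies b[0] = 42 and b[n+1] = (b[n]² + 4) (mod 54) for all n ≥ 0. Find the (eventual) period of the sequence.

We have b[0] = 42,  b[1] = 40,  b[2] = 38,  b[3] = 44,  b[4] = 50,  b[5] = 20,  b[6] = 26,  b[7] = 32,  b[8] = 2,  b[9] = 8,  b[10] = 14,  b[11] = 38.
Since b[11] = b[2] = 38, the sequence is eventually periodic: after a pre-period of length 2 it cycles with period 9.

9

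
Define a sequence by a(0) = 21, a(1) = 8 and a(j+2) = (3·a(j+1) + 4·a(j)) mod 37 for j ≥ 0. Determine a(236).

Computing terms: a(0) = 21,  a(1) = 8,  a(2) = 34,  a(3) = 23,  a(4) = 20,  a(5) = 4,  a(6) = 18,  a(7) = 33,  a(8) = 23,  a(9) = 16,  a(10) = 29,  a(11) = 3,  a(12) = 14,  a(13) = 17,  a(14) = 33,  a(15) = 19,  a(16) = 4,  a(17) = 14,  a(18) = 21,  a(19) = 8.
Since (a(18), a(19)) = (a(0), a(1)) = (21, 8) (two consecutive terms determine the rest), the sequence is periodic with period 18.
(236 - 0) mod 18 = 2, so a(236) = a(2) = 34.

34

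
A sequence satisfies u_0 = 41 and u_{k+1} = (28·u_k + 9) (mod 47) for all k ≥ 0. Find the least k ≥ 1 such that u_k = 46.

21

Listing terms: u_0 = 41,  u_1 = 29,  u_2 = 22,  u_3 = 14,  u_4 = 25,  u_5 = 4,  u_6 = 27,  u_7 = 13,  u_8 = 44,  u_9 = 19,  u_{10} = 24,  u_{11} = 23,  u_{12} = 42,  u_{13} = 10,  u_{14} = 7,  u_{15} = 17,  u_{16} = 15,  u_{17} = 6,  u_{18} = 36,  u_{19} = 30,  u_{20} = 3,  u_{21} = 46,  u_{22} = 28,  u_{23} = 41.
Since u_{23} = u_0 = 41, the sequence is periodic with period 23.
The value 46 first appears (with k ≥ 1) at u_{21}.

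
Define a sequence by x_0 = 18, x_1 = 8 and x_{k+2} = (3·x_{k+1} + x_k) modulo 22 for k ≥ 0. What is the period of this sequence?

Listing terms: x_0 = 18; x_1 = 8; x_2 = 20; x_3 = 2; x_4 = 4; x_5 = 14; x_6 = 2; x_7 = 20; x_8 = 18; x_9 = 8.
The sequence repeats with period 8.

8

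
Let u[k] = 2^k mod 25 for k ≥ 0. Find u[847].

We have u[0] = 1; u[1] = 2; u[2] = 4; u[3] = 8; u[4] = 16; u[5] = 7; u[6] = 14; u[7] = 3; u[8] = 6; u[9] = 12; u[10] = 24; u[11] = 23; u[12] = 21; u[13] = 17; u[14] = 9; u[15] = 18; u[16] = 11; u[17] = 22; u[18] = 19; u[19] = 13; u[20] = 1.
The sequence repeats with period 20.
So u[847] = u[0 + ((847-0) mod 20)] = u[7] = 3.

3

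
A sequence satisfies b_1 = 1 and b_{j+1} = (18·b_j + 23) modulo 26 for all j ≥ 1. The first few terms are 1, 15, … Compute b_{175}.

Computing terms: b_1 = 1; b_2 = 15; b_3 = 7; b_4 = 19; b_5 = 1.
The sequence repeats with period 4.
So b_{175} = b_{1 + ((175-1) mod 4)} = b_3 = 7.

7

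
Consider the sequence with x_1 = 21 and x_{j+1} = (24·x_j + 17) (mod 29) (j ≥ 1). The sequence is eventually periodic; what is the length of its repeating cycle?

We have x_1 = 21, x_2 = 28, x_3 = 22, x_4 = 23, x_5 = 18, x_6 = 14, x_7 = 5, x_8 = 21.
Since x_8 = x_1 = 21, the sequence is periodic with period 7.

7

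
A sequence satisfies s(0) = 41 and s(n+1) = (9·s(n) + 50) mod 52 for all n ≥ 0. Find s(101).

s(0) = 41,  s(1) = 3,  s(2) = 25,  s(3) = 15,  s(4) = 29,  s(5) = 51,  s(6) = 41.
Since s(6) = s(0) = 41, the sequence is periodic with period 6.
(101 - 0) mod 6 = 5, so s(101) = s(5) = 51.

51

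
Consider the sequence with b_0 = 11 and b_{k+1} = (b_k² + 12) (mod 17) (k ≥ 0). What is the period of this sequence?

3

We have b_0 = 11; b_1 = 14; b_2 = 4; b_3 = 11.
The sequence repeats with period 3.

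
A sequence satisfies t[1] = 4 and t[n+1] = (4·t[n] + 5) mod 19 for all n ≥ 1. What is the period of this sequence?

We have t[1] = 4; t[2] = 2; t[3] = 13; t[4] = 0; t[5] = 5; t[6] = 6; t[7] = 10; t[8] = 7; t[9] = 14; t[10] = 4.
The sequence repeats with period 9.

9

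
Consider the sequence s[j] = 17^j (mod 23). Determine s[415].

5

Computing terms: s[1] = 17; s[2] = 13; s[3] = 14; s[4] = 8; s[5] = 21; s[6] = 12; s[7] = 20; s[8] = 18; s[9] = 7; s[10] = 4; s[11] = 22; s[12] = 6; s[13] = 10; s[14] = 9; s[15] = 15; s[16] = 2; s[17] = 11; s[18] = 3; s[19] = 5; s[20] = 16; s[21] = 19; s[22] = 1; s[23] = 17.
Since s[23] = s[1] = 17, the sequence is periodic with period 22.
So s[415] = s[1 + ((415-1) mod 22)] = s[19] = 5.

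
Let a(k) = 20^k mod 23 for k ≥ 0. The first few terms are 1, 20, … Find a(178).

Listing terms: a(0) = 1,  a(1) = 20,  a(2) = 9,  a(3) = 19,  a(4) = 12,  a(5) = 10,  a(6) = 16,  a(7) = 21,  a(8) = 6,  a(9) = 5,  a(10) = 8,  a(11) = 22,  a(12) = 3,  a(13) = 14,  a(14) = 4,  a(15) = 11,  a(16) = 13,  a(17) = 7,  a(18) = 2,  a(19) = 17,  a(20) = 18,  a(21) = 15,  a(22) = 1.
Since a(22) = a(0) = 1, the sequence is periodic with period 22.
(178 - 0) mod 22 = 2, so a(178) = a(2) = 9.

9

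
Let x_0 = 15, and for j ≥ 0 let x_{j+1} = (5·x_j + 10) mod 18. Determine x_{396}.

We have x_0 = 15,  x_1 = 13,  x_2 = 3,  x_3 = 7,  x_4 = 9,  x_5 = 1,  x_6 = 15.
The sequence repeats with period 6.
(396 - 0) mod 6 = 0, so x_{396} = x_0 = 15.

15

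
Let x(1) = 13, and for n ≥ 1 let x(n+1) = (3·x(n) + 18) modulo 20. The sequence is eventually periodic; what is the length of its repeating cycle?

4

Computing terms: x(1) = 13,  x(2) = 17,  x(3) = 9,  x(4) = 5,  x(5) = 13.
Since x(5) = x(1) = 13, the sequence is periodic with period 4.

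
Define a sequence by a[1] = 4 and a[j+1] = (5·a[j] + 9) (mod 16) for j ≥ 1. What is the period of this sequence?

Listing terms: a[1] = 4; a[2] = 13; a[3] = 10; a[4] = 11; a[5] = 0; a[6] = 9; a[7] = 6; a[8] = 7; a[9] = 12; a[10] = 5; a[11] = 2; a[12] = 3; a[13] = 8; a[14] = 1; a[15] = 14; a[16] = 15; a[17] = 4.
The sequence repeats with period 16.

16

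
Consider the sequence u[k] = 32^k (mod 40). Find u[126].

24

Computing terms: u[1] = 32, u[2] = 24, u[3] = 8, u[4] = 16, u[5] = 32.
The sequence repeats with period 4.
So u[126] = u[1 + ((126-1) mod 4)] = u[2] = 24.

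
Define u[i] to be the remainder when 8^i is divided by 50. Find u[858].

Computing terms: u[0] = 1; u[1] = 8; u[2] = 14; u[3] = 12; u[4] = 46; u[5] = 18; u[6] = 44; u[7] = 2; u[8] = 16; u[9] = 28; u[10] = 24; u[11] = 42; u[12] = 36; u[13] = 38; u[14] = 4; u[15] = 32; u[16] = 6; u[17] = 48; u[18] = 34; u[19] = 22; u[20] = 26; u[21] = 8.
Since u[21] = u[1] = 8, the sequence is eventually periodic: after a pre-period of length 1 it cycles with period 20.
For i ≥ 1, u[i] depends only on (i - 1) mod 20. (858 - 1) mod 20 = 17, so u[858] = u[18] = 34.

34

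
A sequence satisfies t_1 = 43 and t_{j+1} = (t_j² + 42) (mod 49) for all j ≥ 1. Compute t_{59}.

Computing terms: t_1 = 43,  t_2 = 29,  t_3 = 1,  t_4 = 43.
Since t_4 = t_1 = 43, the sequence is periodic with period 3.
So t_{59} = t_{1 + ((59-1) mod 3)} = t_2 = 29.

29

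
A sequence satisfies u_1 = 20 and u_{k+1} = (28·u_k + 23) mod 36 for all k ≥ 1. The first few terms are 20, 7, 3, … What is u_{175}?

35

u_1 = 20,  u_2 = 7,  u_3 = 3,  u_4 = 35,  u_5 = 31,  u_6 = 27,  u_7 = 23,  u_8 = 19,  u_9 = 15,  u_{10} = 11,  u_{11} = 7.
Since u_{11} = u_2 = 7, the sequence is eventually periodic: after a pre-period of length 1 it cycles with period 9.
For k ≥ 2, u_k depends only on (k - 2) mod 9. (175 - 2) mod 9 = 2, so u_{175} = u_4 = 35.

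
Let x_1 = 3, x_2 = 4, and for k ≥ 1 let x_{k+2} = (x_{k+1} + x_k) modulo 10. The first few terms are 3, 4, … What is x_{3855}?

7

Listing terms: x_1 = 3,  x_2 = 4,  x_3 = 7,  x_4 = 1,  x_5 = 8,  x_6 = 9,  x_7 = 7,  x_8 = 6,  x_9 = 3,  x_{10} = 9,  x_{11} = 2,  x_{12} = 1,  x_{13} = 3,  x_{14} = 4.
The sequence repeats with period 12.
So x_{3855} = x_{1 + ((3855-1) mod 12)} = x_3 = 7.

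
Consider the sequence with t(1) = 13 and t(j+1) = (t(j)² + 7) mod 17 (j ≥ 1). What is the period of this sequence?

3

Computing terms: t(1) = 13,  t(2) = 6,  t(3) = 9,  t(4) = 3,  t(5) = 16,  t(6) = 8,  t(7) = 3.
Since t(7) = t(4) = 3, the sequence is eventually periodic: after a pre-period of length 3 it cycles with period 3.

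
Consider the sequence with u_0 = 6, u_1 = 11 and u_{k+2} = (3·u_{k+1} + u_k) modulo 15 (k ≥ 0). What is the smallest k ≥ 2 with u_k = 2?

Computing terms: u_0 = 6,  u_1 = 11,  u_2 = 9,  u_3 = 8,  u_4 = 3,  u_5 = 2,  u_6 = 9,  u_7 = 14,  u_8 = 6,  u_9 = 2,  u_{10} = 12,  u_{11} = 8,  u_{12} = 6,  u_{13} = 11.
The sequence repeats with period 12.
The value 2 first appears (with k ≥ 2) at u_5.

5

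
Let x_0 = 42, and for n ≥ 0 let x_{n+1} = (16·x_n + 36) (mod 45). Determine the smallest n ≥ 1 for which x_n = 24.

2

x_0 = 42, x_1 = 33, x_2 = 24, x_3 = 15, x_4 = 6, x_5 = 42.
The sequence repeats with period 5.
The value 24 first appears (with n ≥ 1) at x_2.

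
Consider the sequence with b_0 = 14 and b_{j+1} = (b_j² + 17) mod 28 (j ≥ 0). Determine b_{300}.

Listing terms: b_0 = 14,  b_1 = 17,  b_2 = 26,  b_3 = 21,  b_4 = 10,  b_5 = 5,  b_6 = 14.
The sequence repeats with period 6.
So b_{300} = b_{0 + ((300-0) mod 6)} = b_0 = 14.

14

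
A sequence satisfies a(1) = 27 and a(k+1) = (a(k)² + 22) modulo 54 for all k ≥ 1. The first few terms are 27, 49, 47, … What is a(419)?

Computing terms: a(1) = 27, a(2) = 49, a(3) = 47, a(4) = 17, a(5) = 41, a(6) = 29, a(7) = 53, a(8) = 23, a(9) = 11, a(10) = 35, a(11) = 5, a(12) = 47.
Since a(12) = a(3) = 47, the sequence is eventually periodic: after a pre-period of length 2 it cycles with period 9.
For k ≥ 3, a(k) depends only on (k - 3) mod 9. (419 - 3) mod 9 = 2, so a(419) = a(5) = 41.

41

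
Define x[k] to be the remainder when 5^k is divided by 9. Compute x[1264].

x[0] = 1, x[1] = 5, x[2] = 7, x[3] = 8, x[4] = 4, x[5] = 2, x[6] = 1.
The sequence repeats with period 6.
So x[1264] = x[0 + ((1264-0) mod 6)] = x[4] = 4.

4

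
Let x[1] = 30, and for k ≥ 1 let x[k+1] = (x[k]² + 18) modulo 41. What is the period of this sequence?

7

Computing terms: x[1] = 30,  x[2] = 16,  x[3] = 28,  x[4] = 23,  x[5] = 14,  x[6] = 9,  x[7] = 17,  x[8] = 20,  x[9] = 8,  x[10] = 0,  x[11] = 18,  x[12] = 14.
Since x[12] = x[5] = 14, the sequence is eventually periodic: after a pre-period of length 4 it cycles with period 7.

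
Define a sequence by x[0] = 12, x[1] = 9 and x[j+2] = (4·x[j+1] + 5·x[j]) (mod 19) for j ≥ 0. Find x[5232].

9

x[0] = 12; x[1] = 9; x[2] = 1; x[3] = 11; x[4] = 11; x[5] = 4; x[6] = 14; x[7] = 0; x[8] = 13; x[9] = 14; x[10] = 7; x[11] = 3; x[12] = 9; x[13] = 13; x[14] = 2; x[15] = 16; x[16] = 17; x[17] = 15; x[18] = 12; x[19] = 9.
Since (x[18], x[19]) = (x[0], x[1]) = (12, 9) (two consecutive terms determine the rest), the sequence is periodic with period 18.
(5232 - 0) mod 18 = 12, so x[5232] = x[12] = 9.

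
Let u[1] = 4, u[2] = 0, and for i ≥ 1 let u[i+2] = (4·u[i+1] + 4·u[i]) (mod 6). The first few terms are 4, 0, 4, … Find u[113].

u[1] = 4; u[2] = 0; u[3] = 4; u[4] = 4; u[5] = 2; u[6] = 0; u[7] = 2; u[8] = 2; u[9] = 4; u[10] = 0.
The sequence repeats with period 8.
(113 - 1) mod 8 = 0, so u[113] = u[1] = 4.

4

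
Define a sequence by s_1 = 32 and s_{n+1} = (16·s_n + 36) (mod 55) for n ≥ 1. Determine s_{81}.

32

We have s_1 = 32, s_2 = 53, s_3 = 4, s_4 = 45, s_5 = 41, s_6 = 32.
Since s_6 = s_1 = 32, the sequence is periodic with period 5.
(81 - 1) mod 5 = 0, so s_{81} = s_1 = 32.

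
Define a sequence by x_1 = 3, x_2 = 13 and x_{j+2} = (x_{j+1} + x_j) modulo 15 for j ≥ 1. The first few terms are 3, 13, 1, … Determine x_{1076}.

Computing terms: x_1 = 3; x_2 = 13; x_3 = 1; x_4 = 14; x_5 = 0; x_6 = 14; x_7 = 14; x_8 = 13; x_9 = 12; x_{10} = 10; x_{11} = 7; x_{12} = 2; x_{13} = 9; x_{14} = 11; x_{15} = 5; x_{16} = 1; x_{17} = 6; x_{18} = 7; x_{19} = 13; x_{20} = 5; x_{21} = 3; x_{22} = 8; x_{23} = 11; x_{24} = 4; x_{25} = 0; x_{26} = 4; x_{27} = 4; x_{28} = 8; x_{29} = 12; x_{30} = 5; x_{31} = 2; x_{32} = 7; x_{33} = 9; x_{34} = 1; x_{35} = 10; x_{36} = 11; x_{37} = 6; x_{38} = 2; x_{39} = 8; x_{40} = 10; x_{41} = 3; x_{42} = 13.
The sequence repeats with period 40.
So x_{1076} = x_{1 + ((1076-1) mod 40)} = x_{36} = 11.

11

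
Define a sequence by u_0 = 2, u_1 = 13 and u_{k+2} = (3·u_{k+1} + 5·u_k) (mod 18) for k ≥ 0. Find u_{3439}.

5

We have u_0 = 2, u_1 = 13, u_2 = 13, u_3 = 14, u_4 = 17, u_5 = 13, u_6 = 16, u_7 = 5, u_8 = 5, u_9 = 4, u_{10} = 1, u_{11} = 5, u_{12} = 2, u_{13} = 13.
The sequence repeats with period 12.
(3439 - 0) mod 12 = 7, so u_{3439} = u_7 = 5.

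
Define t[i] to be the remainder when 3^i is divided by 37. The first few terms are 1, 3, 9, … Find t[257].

21

Computing terms: t[0] = 1,  t[1] = 3,  t[2] = 9,  t[3] = 27,  t[4] = 7,  t[5] = 21,  t[6] = 26,  t[7] = 4,  t[8] = 12,  t[9] = 36,  t[10] = 34,  t[11] = 28,  t[12] = 10,  t[13] = 30,  t[14] = 16,  t[15] = 11,  t[16] = 33,  t[17] = 25,  t[18] = 1.
Since t[18] = t[0] = 1, the sequence is periodic with period 18.
So t[257] = t[0 + ((257-0) mod 18)] = t[5] = 21.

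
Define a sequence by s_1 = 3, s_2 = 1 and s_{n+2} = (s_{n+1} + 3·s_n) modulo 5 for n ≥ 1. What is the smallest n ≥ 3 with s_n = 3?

4

Computing terms: s_1 = 3; s_2 = 1; s_3 = 0; s_4 = 3; s_5 = 3; s_6 = 2; s_7 = 1; s_8 = 2; s_9 = 0; s_{10} = 1; s_{11} = 1; s_{12} = 4; s_{13} = 2; s_{14} = 4; s_{15} = 0; s_{16} = 2; s_{17} = 2; s_{18} = 3; s_{19} = 4; s_{20} = 3; s_{21} = 0; s_{22} = 4; s_{23} = 4; s_{24} = 1; s_{25} = 3; s_{26} = 1.
The sequence repeats with period 24.
The value 3 first appears (with n ≥ 3) at s_4.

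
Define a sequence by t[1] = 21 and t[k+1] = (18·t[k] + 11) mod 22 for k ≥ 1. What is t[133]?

We have t[1] = 21,  t[2] = 15,  t[3] = 17,  t[4] = 9,  t[5] = 19,  t[6] = 1,  t[7] = 7,  t[8] = 5,  t[9] = 13,  t[10] = 3,  t[11] = 21.
The sequence repeats with period 10.
So t[133] = t[1 + ((133-1) mod 10)] = t[3] = 17.

17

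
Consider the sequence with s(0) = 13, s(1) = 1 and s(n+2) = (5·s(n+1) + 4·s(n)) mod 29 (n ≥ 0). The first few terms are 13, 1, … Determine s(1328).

9

s(0) = 13; s(1) = 1; s(2) = 28; s(3) = 28; s(4) = 20; s(5) = 9; s(6) = 9; s(7) = 23; s(8) = 6; s(9) = 6; s(10) = 25; s(11) = 4; s(12) = 4; s(13) = 7; s(14) = 22; s(15) = 22; s(16) = 24; s(17) = 5; s(18) = 5; s(19) = 16; s(20) = 13; s(21) = 13; s(22) = 1.
The sequence repeats with period 21.
(1328 - 0) mod 21 = 5, so s(1328) = s(5) = 9.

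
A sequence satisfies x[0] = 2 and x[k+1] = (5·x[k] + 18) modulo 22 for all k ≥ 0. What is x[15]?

Computing terms: x[0] = 2, x[1] = 6, x[2] = 4, x[3] = 16, x[4] = 10, x[5] = 2.
The sequence repeats with period 5.
So x[15] = x[0 + ((15-0) mod 5)] = x[0] = 2.

2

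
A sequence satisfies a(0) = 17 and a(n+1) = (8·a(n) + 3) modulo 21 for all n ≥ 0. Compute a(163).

16

Computing terms: a(0) = 17,  a(1) = 13,  a(2) = 2,  a(3) = 19,  a(4) = 8,  a(5) = 4,  a(6) = 14,  a(7) = 10,  a(8) = 20,  a(9) = 16,  a(10) = 5,  a(11) = 1,  a(12) = 11,  a(13) = 7,  a(14) = 17.
Since a(14) = a(0) = 17, the sequence is periodic with period 14.
(163 - 0) mod 14 = 9, so a(163) = a(9) = 16.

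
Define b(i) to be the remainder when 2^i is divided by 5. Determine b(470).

4

b(1) = 2,  b(2) = 4,  b(3) = 3,  b(4) = 1,  b(5) = 2.
Since b(5) = b(1) = 2, the sequence is periodic with period 4.
So b(470) = b(1 + ((470-1) mod 4)) = b(2) = 4.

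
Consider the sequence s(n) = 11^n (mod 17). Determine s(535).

3

We have s(0) = 1, s(1) = 11, s(2) = 2, s(3) = 5, s(4) = 4, s(5) = 10, s(6) = 8, s(7) = 3, s(8) = 16, s(9) = 6, s(10) = 15, s(11) = 12, s(12) = 13, s(13) = 7, s(14) = 9, s(15) = 14, s(16) = 1.
Since s(16) = s(0) = 1, the sequence is periodic with period 16.
So s(535) = s(0 + ((535-0) mod 16)) = s(7) = 3.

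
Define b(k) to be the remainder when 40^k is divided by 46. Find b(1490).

2

b(1) = 40,  b(2) = 36,  b(3) = 14,  b(4) = 8,  b(5) = 44,  b(6) = 12,  b(7) = 20,  b(8) = 18,  b(9) = 30,  b(10) = 4,  b(11) = 22,  b(12) = 6,  b(13) = 10,  b(14) = 32,  b(15) = 38,  b(16) = 2,  b(17) = 34,  b(18) = 26,  b(19) = 28,  b(20) = 16,  b(21) = 42,  b(22) = 24,  b(23) = 40.
Since b(23) = b(1) = 40, the sequence is periodic with period 22.
(1490 - 1) mod 22 = 15, so b(1490) = b(16) = 2.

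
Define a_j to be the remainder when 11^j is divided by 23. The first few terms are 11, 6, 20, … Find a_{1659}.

19

Computing terms: a_1 = 11,  a_2 = 6,  a_3 = 20,  a_4 = 13,  a_5 = 5,  a_6 = 9,  a_7 = 7,  a_8 = 8,  a_9 = 19,  a_{10} = 2,  a_{11} = 22,  a_{12} = 12,  a_{13} = 17,  a_{14} = 3,  a_{15} = 10,  a_{16} = 18,  a_{17} = 14,  a_{18} = 16,  a_{19} = 15,  a_{20} = 4,  a_{21} = 21,  a_{22} = 1,  a_{23} = 11.
Since a_{23} = a_1 = 11, the sequence is periodic with period 22.
So a_{1659} = a_{1 + ((1659-1) mod 22)} = a_9 = 19.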